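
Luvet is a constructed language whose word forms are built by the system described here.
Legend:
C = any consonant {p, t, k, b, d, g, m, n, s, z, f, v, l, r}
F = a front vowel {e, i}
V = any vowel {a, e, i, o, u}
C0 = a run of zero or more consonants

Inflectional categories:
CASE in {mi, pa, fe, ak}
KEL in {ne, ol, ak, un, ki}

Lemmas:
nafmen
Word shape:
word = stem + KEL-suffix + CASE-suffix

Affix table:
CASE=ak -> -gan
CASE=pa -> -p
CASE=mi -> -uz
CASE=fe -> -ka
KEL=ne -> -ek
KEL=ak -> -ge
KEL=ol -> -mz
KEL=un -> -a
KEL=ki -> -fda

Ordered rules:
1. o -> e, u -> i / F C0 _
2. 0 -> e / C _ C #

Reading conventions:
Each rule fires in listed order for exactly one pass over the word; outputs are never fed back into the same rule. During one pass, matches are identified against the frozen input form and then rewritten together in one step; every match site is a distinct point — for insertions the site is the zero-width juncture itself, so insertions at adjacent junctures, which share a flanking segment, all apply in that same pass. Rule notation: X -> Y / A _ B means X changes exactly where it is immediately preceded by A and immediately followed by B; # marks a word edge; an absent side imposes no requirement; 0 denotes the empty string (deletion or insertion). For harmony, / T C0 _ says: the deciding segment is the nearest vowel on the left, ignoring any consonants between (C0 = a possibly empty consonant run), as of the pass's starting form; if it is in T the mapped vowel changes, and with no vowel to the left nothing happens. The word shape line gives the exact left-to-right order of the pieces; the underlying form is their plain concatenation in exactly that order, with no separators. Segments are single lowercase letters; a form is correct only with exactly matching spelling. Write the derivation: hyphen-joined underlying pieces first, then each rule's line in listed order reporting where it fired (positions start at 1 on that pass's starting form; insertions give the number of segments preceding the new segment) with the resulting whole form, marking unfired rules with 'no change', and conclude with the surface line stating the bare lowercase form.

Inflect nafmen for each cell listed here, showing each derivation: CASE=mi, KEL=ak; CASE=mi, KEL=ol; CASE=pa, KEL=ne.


cell CASE=mi, KEL=ak:
underlying: nafmen-ge-uz
1. o -> e, u -> i / F C0 _: fires at position(s) 9: nafmengeiz
2. 0 -> e / C _ C #: no change
surface: nafmengeiz

cell CASE=mi, KEL=ol:
underlying: nafmen-mz-uz
1. o -> e, u -> i / F C0 _: fires at position(s) 9: nafmenmziz
2. 0 -> e / C _ C #: no change
surface: nafmenmziz

cell CASE=pa, KEL=ne:
underlying: nafmen-ek-p
1. o -> e, u -> i / F C0 _: no change
2. 0 -> e / C _ C #: inserts after position(s) 8: nafmenekep
surface: nafmenekep


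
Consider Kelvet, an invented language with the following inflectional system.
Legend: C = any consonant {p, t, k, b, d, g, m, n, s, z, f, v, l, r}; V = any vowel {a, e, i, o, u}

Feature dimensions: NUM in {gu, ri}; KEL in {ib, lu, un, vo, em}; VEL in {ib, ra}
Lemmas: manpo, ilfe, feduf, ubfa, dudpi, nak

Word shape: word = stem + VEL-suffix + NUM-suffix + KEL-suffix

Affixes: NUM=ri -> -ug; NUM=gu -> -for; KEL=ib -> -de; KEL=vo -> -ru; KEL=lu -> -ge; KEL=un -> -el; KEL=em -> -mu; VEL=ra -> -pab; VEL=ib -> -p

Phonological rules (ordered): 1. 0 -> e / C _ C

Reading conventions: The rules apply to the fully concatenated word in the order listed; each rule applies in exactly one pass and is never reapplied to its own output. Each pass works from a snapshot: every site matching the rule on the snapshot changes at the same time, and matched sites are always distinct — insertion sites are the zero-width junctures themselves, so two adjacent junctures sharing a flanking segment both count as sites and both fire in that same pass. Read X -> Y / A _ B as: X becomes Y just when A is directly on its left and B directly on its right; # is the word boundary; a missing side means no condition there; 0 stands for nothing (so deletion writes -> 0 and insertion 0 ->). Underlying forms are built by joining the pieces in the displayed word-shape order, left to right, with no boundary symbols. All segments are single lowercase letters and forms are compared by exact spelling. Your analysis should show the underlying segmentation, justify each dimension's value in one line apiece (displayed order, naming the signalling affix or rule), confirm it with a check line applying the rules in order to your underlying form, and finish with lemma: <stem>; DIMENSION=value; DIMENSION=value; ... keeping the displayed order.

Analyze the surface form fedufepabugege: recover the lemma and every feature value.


underlying: feduf-pab-ug-ge
NUM=ri - signalled by the affix -ug
KEL=lu - signalled by the affix -ge
VEL=ra - signalled by the affix -pab
check: fedufpabugge -> fedufepabugege
lemma: feduf; NUM=ri; KEL=lu; VEL=ra


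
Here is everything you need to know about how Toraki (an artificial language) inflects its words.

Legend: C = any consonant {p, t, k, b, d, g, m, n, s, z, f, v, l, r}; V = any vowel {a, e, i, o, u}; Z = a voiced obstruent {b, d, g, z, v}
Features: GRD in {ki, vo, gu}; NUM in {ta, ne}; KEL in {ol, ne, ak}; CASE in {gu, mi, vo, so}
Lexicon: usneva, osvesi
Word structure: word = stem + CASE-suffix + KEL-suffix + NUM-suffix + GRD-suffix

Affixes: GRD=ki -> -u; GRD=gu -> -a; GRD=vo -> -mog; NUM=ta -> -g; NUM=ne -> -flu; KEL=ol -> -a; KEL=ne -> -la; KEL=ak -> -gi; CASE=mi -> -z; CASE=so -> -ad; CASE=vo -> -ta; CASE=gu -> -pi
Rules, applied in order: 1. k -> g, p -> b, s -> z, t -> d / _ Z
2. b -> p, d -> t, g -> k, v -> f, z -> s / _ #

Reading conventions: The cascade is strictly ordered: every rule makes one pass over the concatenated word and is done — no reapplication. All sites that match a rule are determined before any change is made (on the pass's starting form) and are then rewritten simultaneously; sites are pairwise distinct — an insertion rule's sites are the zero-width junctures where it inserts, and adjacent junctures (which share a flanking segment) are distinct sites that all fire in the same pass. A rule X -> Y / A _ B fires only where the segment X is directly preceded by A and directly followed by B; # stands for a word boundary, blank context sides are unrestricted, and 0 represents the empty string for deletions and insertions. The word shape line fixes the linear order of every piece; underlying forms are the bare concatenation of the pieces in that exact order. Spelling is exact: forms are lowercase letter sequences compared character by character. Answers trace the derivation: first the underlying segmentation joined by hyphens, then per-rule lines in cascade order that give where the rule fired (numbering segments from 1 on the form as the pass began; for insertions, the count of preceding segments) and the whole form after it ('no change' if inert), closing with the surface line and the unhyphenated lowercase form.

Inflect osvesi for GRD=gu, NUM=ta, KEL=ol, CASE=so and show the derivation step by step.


underlying: osvesi-ad-a-g-a
1. k -> g, p -> b, s -> z, t -> d / _ Z: fires at position(s) 2: ozvesiadaga
2. b -> p, d -> t, g -> k, v -> f, z -> s / _ #: no change
surface: ozvesiadaga


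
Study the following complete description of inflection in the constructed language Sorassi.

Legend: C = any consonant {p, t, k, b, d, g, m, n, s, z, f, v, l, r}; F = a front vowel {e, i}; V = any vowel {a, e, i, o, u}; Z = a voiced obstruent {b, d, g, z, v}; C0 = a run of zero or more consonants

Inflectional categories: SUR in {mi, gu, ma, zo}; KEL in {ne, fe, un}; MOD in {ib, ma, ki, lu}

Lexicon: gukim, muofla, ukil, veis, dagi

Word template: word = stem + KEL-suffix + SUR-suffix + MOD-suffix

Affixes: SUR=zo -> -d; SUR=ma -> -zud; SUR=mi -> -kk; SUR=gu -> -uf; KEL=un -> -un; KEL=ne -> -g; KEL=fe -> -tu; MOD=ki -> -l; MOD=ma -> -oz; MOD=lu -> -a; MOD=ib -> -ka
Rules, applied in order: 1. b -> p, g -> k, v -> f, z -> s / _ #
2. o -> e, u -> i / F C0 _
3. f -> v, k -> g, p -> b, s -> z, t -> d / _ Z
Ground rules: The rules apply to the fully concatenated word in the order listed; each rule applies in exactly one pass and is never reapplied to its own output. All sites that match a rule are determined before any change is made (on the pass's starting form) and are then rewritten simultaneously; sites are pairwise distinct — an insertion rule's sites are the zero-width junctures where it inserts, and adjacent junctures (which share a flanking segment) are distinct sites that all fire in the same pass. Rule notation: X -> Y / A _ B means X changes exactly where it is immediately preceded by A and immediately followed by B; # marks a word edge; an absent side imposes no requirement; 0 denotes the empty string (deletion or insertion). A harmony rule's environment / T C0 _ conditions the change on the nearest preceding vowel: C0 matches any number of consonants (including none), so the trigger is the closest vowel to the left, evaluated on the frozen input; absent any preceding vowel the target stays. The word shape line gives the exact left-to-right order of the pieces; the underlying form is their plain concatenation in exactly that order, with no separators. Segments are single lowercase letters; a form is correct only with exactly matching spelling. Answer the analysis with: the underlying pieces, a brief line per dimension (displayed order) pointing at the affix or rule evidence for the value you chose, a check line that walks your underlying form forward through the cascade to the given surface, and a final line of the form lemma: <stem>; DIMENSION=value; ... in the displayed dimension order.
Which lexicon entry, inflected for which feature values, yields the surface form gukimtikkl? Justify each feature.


underlying: gukim-tu-kk-l
SUR=mi - signalled by the affix -kk
KEL=fe - signalled by the affix -tu
MOD=ki - signalled by the affix -l
check: gukimtukkl -> gukimtukkl -> gukimtikkl -> gukimtikkl
lemma: gukim; SUR=mi; KEL=fe; MOD=ki


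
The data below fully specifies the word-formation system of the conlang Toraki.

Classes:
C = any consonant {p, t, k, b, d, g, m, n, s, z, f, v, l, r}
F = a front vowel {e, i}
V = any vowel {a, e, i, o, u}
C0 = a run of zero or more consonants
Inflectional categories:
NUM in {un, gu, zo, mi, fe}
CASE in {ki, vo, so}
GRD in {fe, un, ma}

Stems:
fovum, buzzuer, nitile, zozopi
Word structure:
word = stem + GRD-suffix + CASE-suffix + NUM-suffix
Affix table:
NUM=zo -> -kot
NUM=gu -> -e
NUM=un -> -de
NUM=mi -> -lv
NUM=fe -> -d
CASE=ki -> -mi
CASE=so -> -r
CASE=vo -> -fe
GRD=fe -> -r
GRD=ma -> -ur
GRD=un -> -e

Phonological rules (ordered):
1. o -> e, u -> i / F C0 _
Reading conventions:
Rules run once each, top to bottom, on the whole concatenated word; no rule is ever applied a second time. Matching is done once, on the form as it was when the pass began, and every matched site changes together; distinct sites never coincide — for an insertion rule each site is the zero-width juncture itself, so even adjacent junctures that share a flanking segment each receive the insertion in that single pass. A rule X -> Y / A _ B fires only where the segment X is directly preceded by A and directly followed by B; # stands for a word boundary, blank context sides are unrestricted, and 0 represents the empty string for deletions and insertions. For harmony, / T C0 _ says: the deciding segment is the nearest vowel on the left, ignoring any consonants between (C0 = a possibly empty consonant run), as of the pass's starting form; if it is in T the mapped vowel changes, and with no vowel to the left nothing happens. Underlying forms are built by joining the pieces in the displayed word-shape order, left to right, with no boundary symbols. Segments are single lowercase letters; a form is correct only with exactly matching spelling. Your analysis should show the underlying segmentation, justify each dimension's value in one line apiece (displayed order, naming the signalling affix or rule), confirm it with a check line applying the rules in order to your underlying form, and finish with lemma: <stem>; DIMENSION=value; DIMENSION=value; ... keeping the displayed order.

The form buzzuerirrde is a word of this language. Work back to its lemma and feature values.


underlying: buzzuer-ur-r-de
NUM=un - signalled by the affix -de
CASE=so - signalled by the affix -r
GRD=ma - signalled by the affix -ur
check: buzzuerurrde -> buzzuerirrde
lemma: buzzuer; NUM=un; CASE=so; GRD=ma


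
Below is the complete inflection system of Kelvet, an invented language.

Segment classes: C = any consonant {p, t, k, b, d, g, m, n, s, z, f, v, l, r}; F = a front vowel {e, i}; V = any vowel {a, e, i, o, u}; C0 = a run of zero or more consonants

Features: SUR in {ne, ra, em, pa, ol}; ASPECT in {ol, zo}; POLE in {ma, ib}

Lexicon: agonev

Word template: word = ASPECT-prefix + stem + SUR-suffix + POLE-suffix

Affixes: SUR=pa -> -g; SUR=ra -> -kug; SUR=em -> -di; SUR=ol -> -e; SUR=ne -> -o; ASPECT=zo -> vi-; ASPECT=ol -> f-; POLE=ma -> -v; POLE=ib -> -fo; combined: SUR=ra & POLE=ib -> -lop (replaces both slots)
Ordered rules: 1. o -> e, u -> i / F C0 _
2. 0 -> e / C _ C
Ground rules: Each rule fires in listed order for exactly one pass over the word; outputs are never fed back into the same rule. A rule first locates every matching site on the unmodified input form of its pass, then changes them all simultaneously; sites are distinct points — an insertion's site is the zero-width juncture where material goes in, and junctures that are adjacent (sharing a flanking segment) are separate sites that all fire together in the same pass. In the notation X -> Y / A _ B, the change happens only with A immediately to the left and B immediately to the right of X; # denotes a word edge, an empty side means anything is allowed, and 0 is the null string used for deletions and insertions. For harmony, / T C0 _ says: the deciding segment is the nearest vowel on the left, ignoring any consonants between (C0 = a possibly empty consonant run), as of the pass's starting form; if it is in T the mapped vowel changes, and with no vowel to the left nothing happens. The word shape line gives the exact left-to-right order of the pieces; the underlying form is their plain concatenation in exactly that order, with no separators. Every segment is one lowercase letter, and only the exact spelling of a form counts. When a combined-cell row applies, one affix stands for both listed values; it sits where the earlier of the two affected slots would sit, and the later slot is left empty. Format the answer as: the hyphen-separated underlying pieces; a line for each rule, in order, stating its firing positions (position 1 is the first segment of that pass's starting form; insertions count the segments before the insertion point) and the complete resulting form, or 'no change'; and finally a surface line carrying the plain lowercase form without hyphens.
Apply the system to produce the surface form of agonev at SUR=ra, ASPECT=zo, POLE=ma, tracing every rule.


underlying: vi-agonev-kug-v
1. o -> e, u -> i / F C0 _: fires at position(s) 10: viagonevkigv
2. 0 -> e / C _ C: inserts after position(s) 8, 11: viagonevekigev
surface: viagonevekigev


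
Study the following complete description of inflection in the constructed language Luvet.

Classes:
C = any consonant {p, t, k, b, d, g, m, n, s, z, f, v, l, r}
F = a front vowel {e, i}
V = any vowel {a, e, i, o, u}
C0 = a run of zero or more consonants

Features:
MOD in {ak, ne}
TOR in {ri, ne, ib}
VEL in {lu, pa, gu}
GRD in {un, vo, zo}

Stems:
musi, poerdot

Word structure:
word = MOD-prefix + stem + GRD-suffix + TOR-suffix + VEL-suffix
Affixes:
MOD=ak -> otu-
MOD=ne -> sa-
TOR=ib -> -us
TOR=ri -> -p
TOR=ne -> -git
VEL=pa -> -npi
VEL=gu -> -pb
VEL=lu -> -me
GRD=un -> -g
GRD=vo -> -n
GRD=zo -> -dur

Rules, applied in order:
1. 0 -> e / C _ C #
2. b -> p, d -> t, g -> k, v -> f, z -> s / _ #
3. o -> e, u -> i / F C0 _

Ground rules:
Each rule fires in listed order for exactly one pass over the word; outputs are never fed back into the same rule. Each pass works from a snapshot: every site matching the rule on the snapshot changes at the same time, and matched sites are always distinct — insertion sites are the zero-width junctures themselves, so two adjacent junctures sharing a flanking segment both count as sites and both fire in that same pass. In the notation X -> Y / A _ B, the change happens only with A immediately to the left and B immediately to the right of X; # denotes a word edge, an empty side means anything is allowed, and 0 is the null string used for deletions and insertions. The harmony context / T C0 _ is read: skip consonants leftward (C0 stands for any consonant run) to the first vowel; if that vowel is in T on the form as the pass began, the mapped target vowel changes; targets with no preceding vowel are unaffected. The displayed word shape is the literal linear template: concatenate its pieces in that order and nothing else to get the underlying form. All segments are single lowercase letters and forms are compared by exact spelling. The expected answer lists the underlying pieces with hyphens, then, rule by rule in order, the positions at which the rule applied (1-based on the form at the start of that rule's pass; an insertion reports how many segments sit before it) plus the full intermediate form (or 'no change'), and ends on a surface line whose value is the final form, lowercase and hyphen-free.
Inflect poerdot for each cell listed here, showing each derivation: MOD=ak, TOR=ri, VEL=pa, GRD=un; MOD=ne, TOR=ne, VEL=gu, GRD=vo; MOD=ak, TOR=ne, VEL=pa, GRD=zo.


cell MOD=ak, TOR=ri, VEL=pa, GRD=un:
underlying: otu-poerdot-g-p-npi
1. 0 -> e / C _ C #: no change
2. b -> p, d -> t, g -> k, v -> f, z -> s / _ #: no change
3. o -> e, u -> i / F C0 _: fires at position(s) 9: otupoerdetgpnpi
surface: otupoerdetgpnpi

cell MOD=ne, TOR=ne, VEL=gu, GRD=vo:
underlying: sa-poerdot-n-git-pb
1. 0 -> e / C _ C #: inserts after position(s) 14: sapoerdotngitpeb
2. b -> p, d -> t, g -> k, v -> f, z -> s / _ #: fires at position(s) 16: sapoerdotngitpep
3. o -> e, u -> i / F C0 _: fires at position(s) 8: sapoerdetngitpep
surface: sapoerdetngitpep

cell MOD=ak, TOR=ne, VEL=pa, GRD=zo:
underlying: otu-poerdot-dur-git-npi
1. 0 -> e / C _ C #: no change
2. b -> p, d -> t, g -> k, v -> f, z -> s / _ #: no change
3. o -> e, u -> i / F C0 _: fires at position(s) 9: otupoerdetdurgitnpi
surface: otupoerdetdurgitnpi


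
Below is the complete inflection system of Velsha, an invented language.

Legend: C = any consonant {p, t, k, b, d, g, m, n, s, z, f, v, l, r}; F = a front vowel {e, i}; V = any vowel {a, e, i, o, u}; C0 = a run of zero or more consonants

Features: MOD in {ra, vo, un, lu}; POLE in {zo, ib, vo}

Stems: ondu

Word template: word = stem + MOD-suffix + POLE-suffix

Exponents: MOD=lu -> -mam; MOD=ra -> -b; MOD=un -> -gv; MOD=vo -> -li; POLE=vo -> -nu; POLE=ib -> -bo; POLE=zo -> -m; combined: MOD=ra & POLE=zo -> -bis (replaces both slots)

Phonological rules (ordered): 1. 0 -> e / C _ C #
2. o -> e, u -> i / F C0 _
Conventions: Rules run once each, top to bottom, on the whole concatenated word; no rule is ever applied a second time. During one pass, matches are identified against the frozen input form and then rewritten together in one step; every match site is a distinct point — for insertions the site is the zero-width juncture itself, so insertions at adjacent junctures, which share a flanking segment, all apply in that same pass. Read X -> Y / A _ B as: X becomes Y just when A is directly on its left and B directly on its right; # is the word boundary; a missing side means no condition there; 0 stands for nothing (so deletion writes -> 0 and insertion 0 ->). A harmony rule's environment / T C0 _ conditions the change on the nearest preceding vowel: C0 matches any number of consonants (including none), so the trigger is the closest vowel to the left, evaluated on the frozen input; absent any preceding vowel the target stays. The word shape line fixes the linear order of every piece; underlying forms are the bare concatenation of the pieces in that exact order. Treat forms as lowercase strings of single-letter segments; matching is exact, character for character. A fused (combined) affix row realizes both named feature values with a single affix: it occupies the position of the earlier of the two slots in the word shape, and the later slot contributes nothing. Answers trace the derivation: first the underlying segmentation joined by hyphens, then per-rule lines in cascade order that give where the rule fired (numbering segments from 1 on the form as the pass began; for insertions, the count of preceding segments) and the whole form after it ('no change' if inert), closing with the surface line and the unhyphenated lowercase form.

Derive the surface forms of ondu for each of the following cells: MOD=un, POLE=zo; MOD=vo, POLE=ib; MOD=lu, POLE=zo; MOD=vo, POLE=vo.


cell MOD=un, POLE=zo:
underlying: ondu-gv-m
1. 0 -> e / C _ C #: inserts after position(s) 6: ondugvem
2. o -> e, u -> i / F C0 _: no change
surface: ondugvem

cell MOD=vo, POLE=ib:
underlying: ondu-li-bo
1. 0 -> e / C _ C #: no change
2. o -> e, u -> i / F C0 _: fires at position(s) 8: ondulibe
surface: ondulibe

cell MOD=lu, POLE=zo:
underlying: ondu-mam-m
1. 0 -> e / C _ C #: inserts after position(s) 7: ondumamem
2. o -> e, u -> i / F C0 _: no change
surface: ondumamem

cell MOD=vo, POLE=vo:
underlying: ondu-li-nu
1. 0 -> e / C _ C #: no change
2. o -> e, u -> i / F C0 _: fires at position(s) 8: ondulini
surface: ondulini


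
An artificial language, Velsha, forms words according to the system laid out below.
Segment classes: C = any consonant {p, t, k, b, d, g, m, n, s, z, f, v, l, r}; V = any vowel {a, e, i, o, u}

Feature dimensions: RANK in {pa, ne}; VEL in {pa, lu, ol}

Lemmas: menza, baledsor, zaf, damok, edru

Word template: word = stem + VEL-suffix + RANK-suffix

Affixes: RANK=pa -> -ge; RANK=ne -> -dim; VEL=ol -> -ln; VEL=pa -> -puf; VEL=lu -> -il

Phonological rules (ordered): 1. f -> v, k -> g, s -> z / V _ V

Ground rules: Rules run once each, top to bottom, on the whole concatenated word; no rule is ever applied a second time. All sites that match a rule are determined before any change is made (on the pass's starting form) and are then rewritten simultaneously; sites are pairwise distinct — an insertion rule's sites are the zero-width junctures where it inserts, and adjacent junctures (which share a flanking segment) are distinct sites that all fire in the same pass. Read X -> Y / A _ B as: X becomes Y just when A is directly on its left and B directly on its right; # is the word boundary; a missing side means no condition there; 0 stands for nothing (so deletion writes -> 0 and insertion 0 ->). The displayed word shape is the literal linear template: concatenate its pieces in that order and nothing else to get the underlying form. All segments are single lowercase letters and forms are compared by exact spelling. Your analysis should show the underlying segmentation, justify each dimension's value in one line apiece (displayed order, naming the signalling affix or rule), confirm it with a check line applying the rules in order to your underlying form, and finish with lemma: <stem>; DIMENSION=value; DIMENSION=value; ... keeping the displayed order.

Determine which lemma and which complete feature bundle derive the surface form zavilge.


underlying: zaf-il-ge
RANK=pa - signalled by the affix -ge
VEL=lu - signalled by the affix -il
check: zafilge -> zavilge
lemma: zaf; RANK=pa; VEL=lu


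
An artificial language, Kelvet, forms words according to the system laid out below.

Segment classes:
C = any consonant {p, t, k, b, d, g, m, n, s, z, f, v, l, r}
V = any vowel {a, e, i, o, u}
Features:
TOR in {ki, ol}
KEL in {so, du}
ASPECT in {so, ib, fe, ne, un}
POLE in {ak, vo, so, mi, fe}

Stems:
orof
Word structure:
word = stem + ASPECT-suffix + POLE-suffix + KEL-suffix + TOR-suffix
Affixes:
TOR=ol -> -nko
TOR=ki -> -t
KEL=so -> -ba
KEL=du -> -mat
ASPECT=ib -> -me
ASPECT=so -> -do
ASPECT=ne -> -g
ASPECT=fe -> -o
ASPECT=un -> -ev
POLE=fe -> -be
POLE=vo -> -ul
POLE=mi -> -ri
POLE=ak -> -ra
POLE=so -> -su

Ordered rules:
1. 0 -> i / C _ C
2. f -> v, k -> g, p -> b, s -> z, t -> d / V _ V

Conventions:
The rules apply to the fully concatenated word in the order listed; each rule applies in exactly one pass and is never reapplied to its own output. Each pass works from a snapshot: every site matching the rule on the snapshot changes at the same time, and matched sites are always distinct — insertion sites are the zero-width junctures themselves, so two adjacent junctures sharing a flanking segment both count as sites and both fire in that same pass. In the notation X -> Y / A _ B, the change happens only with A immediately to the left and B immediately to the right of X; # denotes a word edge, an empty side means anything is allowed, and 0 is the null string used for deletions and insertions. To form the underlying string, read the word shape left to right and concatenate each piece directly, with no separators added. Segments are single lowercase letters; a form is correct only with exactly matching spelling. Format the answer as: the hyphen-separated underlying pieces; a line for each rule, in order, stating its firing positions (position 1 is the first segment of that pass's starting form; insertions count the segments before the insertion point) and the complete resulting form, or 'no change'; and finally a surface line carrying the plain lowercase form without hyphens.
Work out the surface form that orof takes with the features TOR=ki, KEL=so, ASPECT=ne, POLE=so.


underlying: orof-g-su-ba-t
1. 0 -> i / C _ C: inserts after position(s) 4, 5: orofigisubat
2. f -> v, k -> g, p -> b, s -> z, t -> d / V _ V: fires at position(s) 4, 8: orovigizubat
surface: orovigizubat


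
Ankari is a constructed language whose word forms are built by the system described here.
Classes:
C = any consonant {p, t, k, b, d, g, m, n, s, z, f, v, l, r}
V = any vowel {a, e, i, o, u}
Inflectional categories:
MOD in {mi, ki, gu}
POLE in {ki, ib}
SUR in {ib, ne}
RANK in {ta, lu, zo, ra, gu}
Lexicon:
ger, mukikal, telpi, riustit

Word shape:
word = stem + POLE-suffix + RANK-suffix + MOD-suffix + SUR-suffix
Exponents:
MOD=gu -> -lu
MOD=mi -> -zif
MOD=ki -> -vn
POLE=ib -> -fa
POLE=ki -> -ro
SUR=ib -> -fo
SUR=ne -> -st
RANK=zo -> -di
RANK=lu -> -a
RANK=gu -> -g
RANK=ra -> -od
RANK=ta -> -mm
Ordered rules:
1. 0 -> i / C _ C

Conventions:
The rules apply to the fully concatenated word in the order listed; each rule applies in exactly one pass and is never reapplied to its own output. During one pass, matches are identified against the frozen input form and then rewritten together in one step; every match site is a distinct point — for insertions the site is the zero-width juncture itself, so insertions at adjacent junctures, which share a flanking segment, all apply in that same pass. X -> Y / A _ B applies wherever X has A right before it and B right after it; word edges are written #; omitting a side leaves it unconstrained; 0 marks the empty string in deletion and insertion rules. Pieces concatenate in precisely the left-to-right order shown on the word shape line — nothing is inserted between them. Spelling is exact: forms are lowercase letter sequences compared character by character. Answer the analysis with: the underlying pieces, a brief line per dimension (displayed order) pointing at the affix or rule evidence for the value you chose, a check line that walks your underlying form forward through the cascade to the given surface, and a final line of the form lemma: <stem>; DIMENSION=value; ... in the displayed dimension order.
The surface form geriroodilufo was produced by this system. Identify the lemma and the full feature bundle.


underlying: ger-ro-od-lu-fo
MOD=gu - signalled by the affix -lu
POLE=ki - signalled by the affix -ro
SUR=ib - signalled by the affix -fo
RANK=ra - signalled by the affix -od
check: gerroodlufo -> geriroodilufo
lemma: ger; MOD=gu; POLE=ki; SUR=ib; RANK=ra


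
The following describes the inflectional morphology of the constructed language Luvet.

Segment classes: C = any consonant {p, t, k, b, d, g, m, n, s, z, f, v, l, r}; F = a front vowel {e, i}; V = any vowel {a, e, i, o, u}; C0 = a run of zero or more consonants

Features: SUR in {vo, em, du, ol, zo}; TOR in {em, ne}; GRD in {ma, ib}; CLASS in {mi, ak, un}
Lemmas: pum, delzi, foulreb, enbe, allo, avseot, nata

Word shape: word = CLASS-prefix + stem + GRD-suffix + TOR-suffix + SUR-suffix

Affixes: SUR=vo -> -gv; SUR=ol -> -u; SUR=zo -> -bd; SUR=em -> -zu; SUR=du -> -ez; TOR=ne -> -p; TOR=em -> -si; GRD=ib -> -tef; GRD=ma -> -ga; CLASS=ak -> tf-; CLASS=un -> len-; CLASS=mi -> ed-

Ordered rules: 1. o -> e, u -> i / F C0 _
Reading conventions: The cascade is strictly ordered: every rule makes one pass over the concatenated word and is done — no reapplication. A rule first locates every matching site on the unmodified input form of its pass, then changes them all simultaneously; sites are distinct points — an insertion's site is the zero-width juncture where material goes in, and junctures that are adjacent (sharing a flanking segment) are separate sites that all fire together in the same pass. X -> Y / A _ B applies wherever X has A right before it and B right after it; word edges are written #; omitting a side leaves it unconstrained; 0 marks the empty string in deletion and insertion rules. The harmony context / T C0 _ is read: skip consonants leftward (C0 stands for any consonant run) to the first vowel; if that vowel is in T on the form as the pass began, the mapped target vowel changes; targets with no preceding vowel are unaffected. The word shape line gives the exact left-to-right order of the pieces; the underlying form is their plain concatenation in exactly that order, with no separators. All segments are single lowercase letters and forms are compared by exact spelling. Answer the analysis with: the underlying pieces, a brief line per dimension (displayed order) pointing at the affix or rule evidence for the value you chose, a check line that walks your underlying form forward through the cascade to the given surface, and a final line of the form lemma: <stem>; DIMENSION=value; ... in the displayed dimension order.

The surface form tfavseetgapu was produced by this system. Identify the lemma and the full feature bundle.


underlying: tf-avseot-ga-p-u
SUR=ol - signalled by the affix -u
TOR=ne - signalled by the affix -p
GRD=ma - signalled by the affix -ga
CLASS=ak - signalled by the affix tf-
check: tfavseotgapu -> tfavseetgapu
lemma: avseot; SUR=ol; TOR=ne; GRD=ma; CLASS=ak


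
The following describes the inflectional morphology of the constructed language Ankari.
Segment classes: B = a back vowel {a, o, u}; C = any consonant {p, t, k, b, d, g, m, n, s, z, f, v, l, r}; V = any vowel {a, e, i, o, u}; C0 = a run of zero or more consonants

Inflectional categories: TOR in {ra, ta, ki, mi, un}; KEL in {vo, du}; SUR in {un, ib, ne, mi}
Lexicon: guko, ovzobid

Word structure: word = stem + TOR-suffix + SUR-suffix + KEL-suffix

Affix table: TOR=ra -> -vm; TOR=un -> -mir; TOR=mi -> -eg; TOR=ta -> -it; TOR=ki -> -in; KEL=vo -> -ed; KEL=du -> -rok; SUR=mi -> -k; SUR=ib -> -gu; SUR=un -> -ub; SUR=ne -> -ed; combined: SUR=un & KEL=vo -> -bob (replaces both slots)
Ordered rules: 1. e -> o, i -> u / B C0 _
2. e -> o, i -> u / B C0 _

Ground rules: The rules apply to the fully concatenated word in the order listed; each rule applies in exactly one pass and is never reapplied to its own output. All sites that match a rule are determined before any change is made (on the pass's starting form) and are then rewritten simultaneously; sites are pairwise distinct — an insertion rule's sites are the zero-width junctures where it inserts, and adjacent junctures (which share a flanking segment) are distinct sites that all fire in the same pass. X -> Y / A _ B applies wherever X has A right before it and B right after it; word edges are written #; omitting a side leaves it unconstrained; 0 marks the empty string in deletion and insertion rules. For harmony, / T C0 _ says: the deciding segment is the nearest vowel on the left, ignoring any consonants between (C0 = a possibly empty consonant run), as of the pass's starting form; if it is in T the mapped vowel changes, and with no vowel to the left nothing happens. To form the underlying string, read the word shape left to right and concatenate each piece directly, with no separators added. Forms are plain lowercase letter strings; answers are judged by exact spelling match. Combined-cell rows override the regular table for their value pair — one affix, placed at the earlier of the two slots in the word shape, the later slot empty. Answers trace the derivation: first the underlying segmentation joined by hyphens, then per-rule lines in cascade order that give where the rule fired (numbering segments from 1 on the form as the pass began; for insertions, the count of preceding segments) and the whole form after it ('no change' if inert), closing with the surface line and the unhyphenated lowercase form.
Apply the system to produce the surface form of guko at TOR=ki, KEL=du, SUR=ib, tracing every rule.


underlying: guko-in-gu-rok
1. e -> o, i -> u / B C0 _: fires at position(s) 5: gukoungurok
2. e -> o, i -> u / B C0 _: no change
surface: gukoungurok


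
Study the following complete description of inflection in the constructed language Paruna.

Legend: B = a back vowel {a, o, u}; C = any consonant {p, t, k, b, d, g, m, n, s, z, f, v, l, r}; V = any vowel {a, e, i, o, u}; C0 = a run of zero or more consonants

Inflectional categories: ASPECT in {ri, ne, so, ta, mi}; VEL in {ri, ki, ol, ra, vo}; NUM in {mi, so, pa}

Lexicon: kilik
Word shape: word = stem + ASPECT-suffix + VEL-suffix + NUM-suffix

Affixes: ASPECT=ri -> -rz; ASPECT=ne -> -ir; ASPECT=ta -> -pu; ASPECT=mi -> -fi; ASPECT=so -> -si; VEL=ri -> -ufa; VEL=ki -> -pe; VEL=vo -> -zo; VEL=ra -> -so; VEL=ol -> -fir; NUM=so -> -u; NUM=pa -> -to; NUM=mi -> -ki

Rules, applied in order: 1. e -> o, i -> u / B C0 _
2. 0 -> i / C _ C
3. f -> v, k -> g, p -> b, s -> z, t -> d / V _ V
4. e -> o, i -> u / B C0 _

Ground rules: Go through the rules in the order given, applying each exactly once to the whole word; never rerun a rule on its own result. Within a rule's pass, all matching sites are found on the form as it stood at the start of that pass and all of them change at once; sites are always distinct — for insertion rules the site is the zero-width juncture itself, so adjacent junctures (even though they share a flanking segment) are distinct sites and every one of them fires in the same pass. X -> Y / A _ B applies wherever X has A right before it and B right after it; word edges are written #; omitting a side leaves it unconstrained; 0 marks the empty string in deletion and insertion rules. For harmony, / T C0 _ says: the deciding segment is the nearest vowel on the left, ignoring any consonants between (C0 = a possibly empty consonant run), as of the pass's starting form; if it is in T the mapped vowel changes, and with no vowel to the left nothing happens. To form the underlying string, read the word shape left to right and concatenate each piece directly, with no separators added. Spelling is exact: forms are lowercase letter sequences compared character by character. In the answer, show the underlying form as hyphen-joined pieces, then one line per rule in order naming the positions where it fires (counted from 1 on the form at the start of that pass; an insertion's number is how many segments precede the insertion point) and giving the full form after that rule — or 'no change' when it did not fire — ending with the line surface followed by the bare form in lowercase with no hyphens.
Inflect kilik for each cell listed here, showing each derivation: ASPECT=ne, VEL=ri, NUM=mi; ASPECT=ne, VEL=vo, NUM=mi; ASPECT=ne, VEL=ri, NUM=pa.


cell ASPECT=ne, VEL=ri, NUM=mi:
underlying: kilik-ir-ufa-ki
1. e -> o, i -> u / B C0 _: fires at position(s) 12: kilikirufaku
2. 0 -> i / C _ C: no change
3. f -> v, k -> g, p -> b, s -> z, t -> d / V _ V: fires at position(s) 5, 9, 11: kiligiruvagu
4. e -> o, i -> u / B C0 _: no change
surface: kiligiruvagu

cell ASPECT=ne, VEL=vo, NUM=mi:
underlying: kilik-ir-zo-ki
1. e -> o, i -> u / B C0 _: fires at position(s) 11: kilikirzoku
2. 0 -> i / C _ C: inserts after position(s) 7: kilikirizoku
3. f -> v, k -> g, p -> b, s -> z, t -> d / V _ V: fires at position(s) 5, 11: kiligirizogu
4. e -> o, i -> u / B C0 _: no change
surface: kiligirizogu

cell ASPECT=ne, VEL=ri, NUM=pa:
underlying: kilik-ir-ufa-to
1. e -> o, i -> u / B C0 _: no change
2. 0 -> i / C _ C: no change
3. f -> v, k -> g, p -> b, s -> z, t -> d / V _ V: fires at position(s) 5, 9, 11: kiligiruvado
4. e -> o, i -> u / B C0 _: no change
surface: kiligiruvado


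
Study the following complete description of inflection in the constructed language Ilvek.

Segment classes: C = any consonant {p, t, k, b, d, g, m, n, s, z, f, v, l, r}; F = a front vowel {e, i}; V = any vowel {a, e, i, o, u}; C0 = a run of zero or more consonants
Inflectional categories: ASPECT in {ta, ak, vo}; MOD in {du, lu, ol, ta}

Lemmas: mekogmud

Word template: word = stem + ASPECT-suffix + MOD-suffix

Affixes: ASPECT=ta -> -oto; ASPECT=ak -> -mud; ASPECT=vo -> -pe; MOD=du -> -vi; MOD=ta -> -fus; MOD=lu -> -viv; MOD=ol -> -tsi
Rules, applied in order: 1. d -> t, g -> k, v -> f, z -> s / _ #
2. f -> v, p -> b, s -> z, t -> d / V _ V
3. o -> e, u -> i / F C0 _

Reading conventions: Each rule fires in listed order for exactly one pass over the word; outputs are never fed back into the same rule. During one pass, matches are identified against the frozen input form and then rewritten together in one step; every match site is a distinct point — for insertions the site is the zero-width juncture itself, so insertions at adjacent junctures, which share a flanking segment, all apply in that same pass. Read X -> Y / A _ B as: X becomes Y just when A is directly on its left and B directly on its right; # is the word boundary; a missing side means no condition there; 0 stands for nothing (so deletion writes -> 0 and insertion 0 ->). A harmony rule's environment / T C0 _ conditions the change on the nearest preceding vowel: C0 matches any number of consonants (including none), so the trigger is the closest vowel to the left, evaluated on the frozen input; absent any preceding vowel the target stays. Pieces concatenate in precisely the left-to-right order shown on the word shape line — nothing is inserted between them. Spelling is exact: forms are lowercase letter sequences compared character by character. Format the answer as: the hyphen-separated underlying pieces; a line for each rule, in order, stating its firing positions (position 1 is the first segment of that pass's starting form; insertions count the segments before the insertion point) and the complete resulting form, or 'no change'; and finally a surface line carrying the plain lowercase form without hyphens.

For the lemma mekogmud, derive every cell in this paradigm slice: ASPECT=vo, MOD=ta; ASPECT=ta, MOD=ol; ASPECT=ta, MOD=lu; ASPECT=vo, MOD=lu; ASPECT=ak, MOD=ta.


cell ASPECT=vo, MOD=ta:
underlying: mekogmud-pe-fus
1. d -> t, g -> k, v -> f, z -> s / _ #: no change
2. f -> v, p -> b, s -> z, t -> d / V _ V: fires at position(s) 11: mekogmudpevus
3. o -> e, u -> i / F C0 _: fires at position(s) 4, 12: mekegmudpevis
surface: mekegmudpevis

cell ASPECT=ta, MOD=ol:
underlying: mekogmud-oto-tsi
1. d -> t, g -> k, v -> f, z -> s / _ #: no change
2. f -> v, p -> b, s -> z, t -> d / V _ V: fires at position(s) 10: mekogmudodotsi
3. o -> e, u -> i / F C0 _: fires at position(s) 4: mekegmudodotsi
surface: mekegmudodotsi

cell ASPECT=ta, MOD=lu:
underlying: mekogmud-oto-viv
1. d -> t, g -> k, v -> f, z -> s / _ #: fires at position(s) 14: mekogmudotovif
2. f -> v, p -> b, s -> z, t -> d / V _ V: fires at position(s) 10: mekogmudodovif
3. o -> e, u -> i / F C0 _: fires at position(s) 4: mekegmudodovif
surface: mekegmudodovif

cell ASPECT=vo, MOD=lu:
underlying: mekogmud-pe-viv
1. d -> t, g -> k, v -> f, z -> s / _ #: fires at position(s) 13: mekogmudpevif
2. f -> v, p -> b, s -> z, t -> d / V _ V: no change
3. o -> e, u -> i / F C0 _: fires at position(s) 4: mekegmudpevif
surface: mekegmudpevif

cell ASPECT=ak, MOD=ta:
underlying: mekogmud-mud-fus
1. d -> t, g -> k, v -> f, z -> s / _ #: no change
2. f -> v, p -> b, s -> z, t -> d / V _ V: no change
3. o -> e, u -> i / F C0 _: fires at position(s) 4: mekegmudmudfus
surface: mekegmudmudfus
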